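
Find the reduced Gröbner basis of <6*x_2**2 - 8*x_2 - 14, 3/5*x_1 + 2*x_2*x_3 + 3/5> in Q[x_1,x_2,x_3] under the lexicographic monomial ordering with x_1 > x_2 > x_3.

G = {x_1 + 10/3*x_2*x_3 + 1, x_2**2 - 4/3*x_2 - 7/3}

This is the nonlinear analogue of row-reducing a linear system.

f_1 = 6*x_2**2 - 8*x_2 - 14, LT = x_2**2.
f_2 = 3/5*x_1 + 2*x_2*x_3 + 3/5, LT = x_1.

The S-polynomials (S(f_1,f_2)) all reduce to 0 modulo the current basis, so we have a Gröbner basis.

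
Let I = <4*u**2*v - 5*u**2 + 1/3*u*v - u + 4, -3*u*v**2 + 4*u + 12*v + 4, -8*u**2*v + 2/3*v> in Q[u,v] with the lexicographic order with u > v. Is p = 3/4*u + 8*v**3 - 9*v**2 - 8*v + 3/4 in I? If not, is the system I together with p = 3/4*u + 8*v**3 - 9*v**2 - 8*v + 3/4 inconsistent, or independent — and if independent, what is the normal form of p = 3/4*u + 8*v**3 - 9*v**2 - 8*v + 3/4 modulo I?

3/4*u + 8*v**3 - 9*v**2 - 8*v + 3/4 lies in I (it reduces to 0).

First compute the reduced Gröbner basis of I by Buchberger's algorithm.
f_1 = 4*u**2*v - 5*u**2 + 1/3*u*v - u + 4, LT = u**2*v.
f_2 = -3*u*v**2 + 4*u + 12*v + 4, LT = u*v**2.
f_3 = -8*u**2*v + 2/3*v, LT = u**2*v.

S(f_1,f_2): lcm = u**2*v**2. S = -5/4*u**2*v + 4/3*u**2 + 1/12*u*v**2 + 15/4*u*v + 4/3*u + v.
  reduce S modulo (f_1, f_2, f_3):
  remainder -11/48*u**2 + 185/48*u*v + 163/144*u + 4/3*v + 49/36 ≠ 0; add h_4 = -11/48*u**2 + 185/48*u*v + 163/144*u + 4/3*v + 49/36 to the basis.

S(f_1,f_3): lcm = u**2*v. S = -5/4*u**2 + 1/12*u*v - 1/4*u + 1/12*v + 1.
  reduce S modulo (f_1, f_2, f_3, h_4):
  remainder -691/33*u*v - 212/33*u - 949/132*v - 212/33 ≠ 0; add h_5 = -691/33*u*v - 212/33*u - 949/132*v - 212/33 to the basis.

S(f_2,f_3): lcm = u**2*v**2. S = -4/3*u**2 - 4*u*v - 4/3*u + 1/12*v**2.
  reduce S modulo (f_1, f_2, f_3, h_4, h_5):
  remainder 1168/6219*u + 1/12*v**2 + 2726/2073*v + 1168/6219 ≠ 0; add h_6 = 1168/6219*u + 1/12*v**2 + 2726/2073*v + 1168/6219 to the basis.

S(f_1,h_4): lcm = u**2*v. S = -5/4*u**2 + 185/11*u*v**2 + 221/44*u*v - 1/4*u + 64/11*v**2 + 196/33*v + 1.
  reduce S modulo (f_1, f_2, f_3, h_4, h_5, h_6):
  remainder -11111/3212*v**2 - 180590/2409*v ≠ 0; add h_7 = -11111/3212*v**2 - 180590/2409*v to the basis.

S(f_2,h_4): lcm = u**2*v**2. S = -4/3*u**2 + 185/11*u*v**3 + 163/33*u*v**2 - 4*u*v - 4/3*u + 64/11*v**3 + 196/33*v**2.
  reduce S modulo (f_1, f_2, f_3, h_4, h_5, h_6, h_7):
  remainder 145842649876/123454321*v ≠ 0; add h_8 = 145842649876/123454321*v to the basis.

The other S-polynomials (S(f_3,h_4), S(f_1,h_5), S(f_2,h_5), S(f_3,h_5), S(h_4,h_5), S(f_1,h_6), S(f_2,h_6), S(f_3,h_6), S(h_4,h_6), S(h_5,h_6), S(f_1,h_7), S(f_2,h_7), S(f_3,h_7), S(h_4,h_7), S(h_5,h_7), S(h_6,h_7), S(f_1,h_8), S(f_2,h_8), S(f_3,h_8), S(h_4,h_8), S(h_5,h_8), S(h_6,h_8), S(h_7,h_8)) all reduce to 0 modulo the current basis, so we have a Gröbner basis.
Inter-reduce: drop elements whose leading term is divisible by another's, tail-reduce, and make monic.
Reduced Gröbner basis: {u + 1, v}.
Label its elements g_1 = u + 1, g_2 = v.

Reduce p = 3/4*u + 8*v**3 - 9*v**2 - 8*v + 3/4 modulo G:
  leading term u: subtract (3/4)·g_1 from 3/4*u + 8*v**3 - 9*v**2 - 8*v + 3/4 → 8*v**3 - 9*v**2 - 8*v
  leading term v**3: subtract (8*v**2)·g_2 from 8*v**3 - 9*v**2 - 8*v → -9*v**2 - 8*v
  leading term v**2: subtract (-9*v)·g_2 from -9*v**2 - 8*v → -8*v
  leading term v: subtract (-8)·g_2 from -8*v → 0
  normal form = 0.
Since the normal form is 0, p ∈ I.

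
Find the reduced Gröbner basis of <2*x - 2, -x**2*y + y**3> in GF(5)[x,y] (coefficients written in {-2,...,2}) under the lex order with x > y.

f_1 = 2*x - 2, LT = x.
f_2 = -x**2*y + y**3, LT = x**2*y.

S(f_1,f_2): lcm = x**2*y. S = -x*y + y**3.
  leading term x*y: subtract (2*y)·f_1 from -x*y + y**3 → y**3 - y
  leading term y**3: no divisor's leading term divides it; move y**3 to the remainder.
  leading term y: no divisor's leading term divides it; move -y to the remainder.
  remainder y**3 - y ≠ 0; add g_3 = y**3 - y to the basis.

S(f_1,g_3): leading monomials are coprime, so the S-polynomial reduces to 0 (Buchberger's first criterion).
S(f_2,g_3): lcm = x**2*y**3. S = x**2*y - y**5.
  leading term x**2*y: subtract (-2*x*y)·f_1 from x**2*y - y**5 → x*y - y**5
  leading term x*y: subtract (-2*y)·f_1 from x*y - y**5 → -y**5 + y
  leading term y**5: subtract (-y**2)·g_3 from -y**5 + y → -y**3 + y
  leading term y**3: subtract (-1)·g_3 from -y**3 + y → 0
  remainder 0.

Every S-polynomial of the final basis reduces to 0, so we have a Gröbner basis.
Inter-reduce: drop elements whose leading term is divisible by another's, tail-reduce, and make monic.

G = {x - 1, y**3 - y}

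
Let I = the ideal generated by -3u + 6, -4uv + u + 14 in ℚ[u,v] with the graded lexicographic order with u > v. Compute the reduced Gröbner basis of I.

G = {u - 2, v - 2}

f_1 = -3u + 6, LT = u.
f_2 = -4uv + u + 14, LT = uv.

S(f_1,f_2): lcm = uv. S = ¼u - 2v + 7/2.
  leading term u: subtract (-1/12)·f_1 from ¼u - 2v + 7/2 → -2v + 4
  leading term v: no divisor's leading term divides it; move -2v to the remainder.
  leading term 1: no divisor's leading term divides it; move 4 to the remainder.
  remainder -2v + 4 ≠ 0; add g_3 = -2v + 4 to the basis.

S(f_1,g_3): leading monomials are coprime, so the S-polynomial reduces to 0 (Buchberger's first criterion).
S(f_2,g_3): lcm = uv. S = 7/4u - 7/2.
  leading term u: subtract (-7/12)·f_1 from 7/4u - 7/2 → 0
  remainder 0.

Every S-polynomial of the final basis reduces to 0, so we have a Gröbner basis.
Inter-reduce: drop elements whose leading term is divisible by another's, tail-reduce, and make monic.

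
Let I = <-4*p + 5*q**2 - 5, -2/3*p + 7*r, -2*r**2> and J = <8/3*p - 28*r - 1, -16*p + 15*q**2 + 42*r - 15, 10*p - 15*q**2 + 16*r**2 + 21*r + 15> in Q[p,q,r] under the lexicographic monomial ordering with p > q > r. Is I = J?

Two ideals are equal iff their reduced Gröbner bases coincide (the reduced basis is unique for a fixed ordering).
Buchberger on the first generating set:
f_1 = -4*p + 5*q**2 - 5, LT = p.
f_2 = -2/3*p + 7*r, LT = p.
f_3 = -2*r**2, LT = r**2.

S(f_1,f_2): lcm = p. S = -5/4*q**2 + 21/2*r + 5/4.
  leading term q**2: no divisor's leading term divides it; move -5/4*q**2 to the remainder.
  leading term r: no divisor's leading term divides it; move 21/2*r to the remainder.
  leading term 1: no divisor's leading term divides it; move 5/4 to the remainder.
  remainder -5/4*q**2 + 21/2*r + 5/4 ≠ 0; add g_4 = -5/4*q**2 + 21/2*r + 5/4 to the basis.

S(f_1,f_3): leading monomials are coprime, so the S-polynomial reduces to 0 (Buchberger's first criterion).
S(f_2,f_3): leading monomials are coprime, so the S-polynomial reduces to 0 (Buchberger's first criterion).
S(f_1,g_4): leading monomials are coprime, so the S-polynomial reduces to 0 (Buchberger's first criterion).
S(f_2,g_4): leading monomials are coprime, so the S-polynomial reduces to 0 (Buchberger's first criterion).
S(f_3,g_4): leading monomials are coprime, so the S-polynomial reduces to 0 (Buchberger's first criterion).
Every S-polynomial of the final basis reduces to 0, so we have a Gröbner basis.
Inter-reduce: drop elements whose leading term is divisible by another's, tail-reduce, and make monic.
Reduced Gröbner basis: {p - 21/2*r, q**2 - 42/5*r - 1, r**2}.

Buchberger on the second generating set:
h_1 = 8/3*p - 28*r - 1, LT = p.
h_2 = -16*p + 15*q**2 + 42*r - 15, LT = p.
h_3 = 10*p - 15*q**2 + 16*r**2 + 21*r + 15, LT = p.

S(h_1,h_2): lcm = p. S = 15/16*q**2 - 63/8*r - 21/16.
  leading term q**2: no divisor's leading term divides it; move 15/16*q**2 to the remainder.
  leading term r: no divisor's leading term divides it; move -63/8*r to the remainder.
  leading term 1: no divisor's leading term divides it; move -21/16 to the remainder.
  remainder 15/16*q**2 - 63/8*r - 21/16 ≠ 0; add k_4 = 15/16*q**2 - 63/8*r - 21/16 to the basis.

S(h_1,h_3): lcm = p. S = 3/2*q**2 - 8/5*r**2 - 63/5*r - 15/8.
  leading term q**2: subtract (8/5)·k_4 from 3/2*q**2 - 8/5*r**2 - 63/5*r - 15/8 → -8/5*r**2 + 9/40
  leading term r**2: no divisor's leading term divides it; move -8/5*r**2 to the remainder.
  leading term 1: no divisor's leading term divides it; move 9/40 to the remainder.
  remainder -8/5*r**2 + 9/40 ≠ 0; add k_5 = -8/5*r**2 + 9/40 to the basis.

S(h_2,h_3): lcm = p. S = 9/16*q**2 - 8/5*r**2 - 189/40*r - 9/16.
  leading term q**2: subtract (3/5)·k_4 from 9/16*q**2 - 8/5*r**2 - 189/40*r - 9/16 → -8/5*r**2 + 9/40
  leading term r**2: subtract (1)·k_5 from -8/5*r**2 + 9/40 → 0
  remainder 0.

S(h_1,k_4): leading monomials are coprime, so the S-polynomial reduces to 0 (Buchberger's first criterion).
S(h_2,k_4): leading monomials are coprime, so the S-polynomial reduces to 0 (Buchberger's first criterion).
S(h_3,k_4): leading monomials are coprime, so the S-polynomial reduces to 0 (Buchberger's first criterion).
S(h_1,k_5): leading monomials are coprime, so the S-polynomial reduces to 0 (Buchberger's first criterion).
S(h_2,k_5): leading monomials are coprime, so the S-polynomial reduces to 0 (Buchberger's first criterion).
S(h_3,k_5): leading monomials are coprime, so the S-polynomial reduces to 0 (Buchberger's first criterion).
S(k_4,k_5): leading monomials are coprime, so the S-polynomial reduces to 0 (Buchberger's first criterion).
Every S-polynomial of the final basis reduces to 0, so we have a Gröbner basis.
Inter-reduce: drop elements whose leading term is divisible by another's, tail-reduce, and make monic.
Reduced Gröbner basis: {p - 21/2*r - 3/8, q**2 - 42/5*r - 7/5, r**2 - 9/64}.

Since the reduced bases disagree, the two ideals are not the same.

No, the ideals differ.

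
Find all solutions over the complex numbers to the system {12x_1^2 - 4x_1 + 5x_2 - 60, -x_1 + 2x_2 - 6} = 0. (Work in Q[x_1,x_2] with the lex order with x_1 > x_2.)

Compute a lex Gröbner basis by Buchberger's algorithm.
f_1 = 12x_1^2 - 4x_1 + 5x_2 - 60, LT = x_1^2.
f_2 = -x_1 + 2x_2 - 6, LT = x_1.

S(f_1,f_2): lcm = x_1^2. S = 2x_1x_2 - 19/3x_1 + 5/12x_2 - 5.
  reduce S modulo (f_1, f_2):
  remainder 4x_2^2 - 97/4x_2 + 33 ≠ 0; add h_3 = 4x_2^2 - 97/4x_2 + 33 to the basis.

The other S-polynomials (S(f_1,h_3), S(f_2,h_3)) all reduce to 0 modulo the current basis, so we have a Gröbner basis.
Inter-reduce: drop elements whose leading term is divisible by another's, tail-reduce, and make monic.
Reduced Gröbner basis: {x_1 - 2x_2 + 6, x_2^2 - 97/16x_2 + 33/4}.

From the last basis element, x_2^2 - 97/16x_2 + 33/4 = 0, so x_2 takes values in {33/16, 4}. Each choice, substituted upward through the basis, yields the corresponding point(s) of the solution set.
  x_2 = 33/16: the earlier basis element becomes x_1 + 15/8 = 0, giving x_1 = -15/8 — point (-15/8, 33/16).
  x_2 = 4: the earlier basis element becomes x_1 - 2 = 0, giving x_1 = 2 — point (2, 4).
A lex Gröbner basis triangularizes the system, enabling back-substitution.

{(-15/8, 33/16), (2, 4)}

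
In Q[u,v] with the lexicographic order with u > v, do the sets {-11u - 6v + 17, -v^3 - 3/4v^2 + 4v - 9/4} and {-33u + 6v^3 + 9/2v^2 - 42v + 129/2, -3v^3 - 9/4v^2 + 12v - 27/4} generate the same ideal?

Yes, the ideals are equal.

Equality of ideals is decidable: compute both reduced Gröbner bases (unique for the ordering) and check whether they agree.
Buchberger on the first generating set:
f_1 = -11u - 6v + 17, LT = u.
f_2 = -v^3 - 3/4v^2 + 4v - 9/4, LT = v^3.

S(f_1,f_2): leading monomials are coprime, so the S-polynomial reduces to 0 (Buchberger's first criterion).
Every S-polynomial of the final basis reduces to 0, so we have a Gröbner basis.
Inter-reduce: drop elements whose leading term is divisible by another's, tail-reduce, and make monic.
Reduced Gröbner basis: {u + 6/11v - 17/11, v^3 + 3/4v^2 - 4v + 9/4}.

Buchberger on the second generating set:
h_1 = -33u + 6v^3 + 9/2v^2 - 42v + 129/2, LT = u.
h_2 = -3v^3 - 9/4v^2 + 12v - 27/4, LT = v^3.

S(h_1,h_2): leading monomials are coprime, so the S-polynomial reduces to 0 (Buchberger's first criterion).
Every S-polynomial of the final basis reduces to 0, so we have a Gröbner basis.
Inter-reduce: drop elements whose leading term is divisible by another's, tail-reduce, and make monic.
Reduced Gröbner basis: {u + 6/11v - 17/11, v^3 + 3/4v^2 - 4v + 9/4}.

The two bases agree; hence the ideals are identical.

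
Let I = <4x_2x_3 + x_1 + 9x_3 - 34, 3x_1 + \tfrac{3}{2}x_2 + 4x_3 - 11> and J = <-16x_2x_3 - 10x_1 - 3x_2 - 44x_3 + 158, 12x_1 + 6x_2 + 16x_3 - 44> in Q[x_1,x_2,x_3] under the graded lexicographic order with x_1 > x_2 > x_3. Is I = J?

Yes, the ideals are equal.

Two ideals are equal iff their reduced Gröbner bases coincide (the reduced basis is unique for a fixed ordering).
Buchberger on the first generating set:
f_1 = 4x_2x_3 + x_1 + 9x_3 - 34, LT = x_2x_3.
f_2 = 3x_1 + \tfrac{3}{2}x_2 + 4x_3 - 11, LT = x_1.

The S-polynomials (S(f_1,f_2)) all reduce to 0 modulo the current basis, so we have a Gröbner basis.
Inter-reduce: drop elements whose leading term is divisible by another's, tail-reduce, and make monic.
Reduced Gröbner basis: {x_2x_3 - \tfrac{1}{8}x_2 + \tfrac{23}{12}x_3 - \tfrac{91}{12}, x_1 + \tfrac{1}{2}x_2 + \tfrac{4}{3}x_3 - \tfrac{11}{3}}.

Buchberger on the second generating set:
h_1 = -16x_2x_3 - 10x_1 - 3x_2 - 44x_3 + 158, LT = x_2x_3.
h_2 = 12x_1 + 6x_2 + 16x_3 - 44, LT = x_1.

The S-polynomials (S(h_1,h_2)) all reduce to 0 modulo the current basis, so we have a Gröbner basis.
Inter-reduce: drop elements whose leading term is divisible by another's, tail-reduce, and make monic.
Reduced Gröbner basis: {x_2x_3 - \tfrac{1}{8}x_2 + \tfrac{23}{12}x_3 - \tfrac{91}{12}, x_1 + \tfrac{1}{2}x_2 + \tfrac{4}{3}x_3 - \tfrac{11}{3}}.

These coincide, so the ideals are equal.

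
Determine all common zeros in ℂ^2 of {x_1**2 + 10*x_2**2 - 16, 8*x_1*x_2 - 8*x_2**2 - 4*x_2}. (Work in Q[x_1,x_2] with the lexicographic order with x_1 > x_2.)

{(-4, 0), (4, 0), (5/11 + sqrt(694)/22, -1/22 + sqrt(694)/22), (5/11 - sqrt(694)/22, -sqrt(694)/22 - 1/22)}

Compute a lex Gröbner basis by Buchberger's algorithm.
f_1 = x_1**2 + 10*x_2**2 - 16, LT = x_1**2.
f_2 = 8*x_1*x_2 - 8*x_2**2 - 4*x_2, LT = x_1*x_2.

S(f_1,f_2): lcm = x_1**2*x_2. S = x_1*x_2**2 + 1/2*x_1*x_2 + 10*x_2**3 - 16*x_2.
  leading term x_1*x_2**2: subtract (1/8*x_2)·f_2 from x_1*x_2**2 + 1/2*x_1*x_2 + 10*x_2**3 - 16*x_2 → 1/2*x_1*x_2 + 11*x_2**3 + 1/2*x_2**2 - 16*x_2
  leading term x_1*x_2: subtract (1/16)·f_2 from 1/2*x_1*x_2 + 11*x_2**3 + 1/2*x_2**2 - 16*x_2 → 11*x_2**3 + x_2**2 - 63/4*x_2
  leading term x_2**3: no divisor's leading term divides it; move 11*x_2**3 to the remainder.
  leading term x_2**2: no divisor's leading term divides it; move x_2**2 to the remainder.
  leading term x_2: no divisor's leading term divides it; move -63/4*x_2 to the remainder.
  remainder 11*x_2**3 + x_2**2 - 63/4*x_2 ≠ 0; add h_3 = 11*x_2**3 + x_2**2 - 63/4*x_2 to the basis.

The other S-polynomials (S(f_1,h_3), S(f_2,h_3)) all reduce to 0 modulo the current basis, so we have a Gröbner basis.
Inter-reduce: drop elements whose leading term is divisible by another's, tail-reduce, and make monic.
Reduced Gröbner basis: {x_1**2 + 10*x_2**2 - 16, x_1*x_2 - x_2**2 - 1/2*x_2, x_2**3 + 1/11*x_2**2 - 63/44*x_2}.

A lex Gröbner basis eliminates variables successively. Here x_2**3 + 1/11*x_2**2 - 63/44*x_2 depends only on x_2, with roots {0, -1/22 + sqrt(694)/22, -sqrt(694)/22 - 1/22}; lifting each root through the earlier basis elements recovers the full solutions.
  x_2 = 0: the earlier basis element becomes x_1**2 - 16 = 0, giving x_1 = -4, 4 — points (-4, 0), (4, 0).
  x_2 = -1/22 + sqrt(694)/22: the earlier basis elements become x_1**2 - 397/242 - 5*sqrt(694)/121 = 0; -x_1/22 + sqrt(694)*x_1/22 - 171/121 - 9*sqrt(694)/484 = 0, giving x_1 = 5/11 + sqrt(694)/22 — point (5/11 + sqrt(694)/22, -1/22 + sqrt(694)/22).
  x_2 = -sqrt(694)/22 - 1/22: the earlier basis elements become x_1**2 - 397/242 + 5*sqrt(694)/121 = 0; -sqrt(694)*x_1/22 - x_1/22 - 171/121 + 9*sqrt(694)/484 = 0, giving x_1 = 5/11 - sqrt(694)/22 — point (5/11 - sqrt(694)/22, -sqrt(694)/22 - 1/22).
A lex Gröbner basis triangularizes the system, enabling back-substitution.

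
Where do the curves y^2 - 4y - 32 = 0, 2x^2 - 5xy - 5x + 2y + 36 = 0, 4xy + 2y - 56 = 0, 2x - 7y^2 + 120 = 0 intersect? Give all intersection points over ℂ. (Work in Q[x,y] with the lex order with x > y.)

{(-4, -4)}

Compute a lex Gröbner basis by Buchberger's algorithm.
f_1 = y^2 - 4y - 32, LT = y^2.
f_2 = 2x^2 - 5xy - 5x + 2y + 36, LT = x^2.
f_3 = 4xy + 2y - 56, LT = xy.
f_4 = 2x - 7y^2 + 120, LT = x.

S(f_1,f_3): lcm = xy^2. S = -4xy - 32x - 1/2y^2 + 14y.
  leading term xy: subtract (-1)·f_3 from -4xy - 32x - 1/2y^2 + 14y → -32x - 1/2y^2 + 16y - 56
  leading term x: subtract (-16)·f_4 from -32x - 1/2y^2 + 16y - 56 → -225/2y^2 + 16y + 1864
  leading term y^2: subtract (-225/2)·f_1 from -225/2y^2 + 16y + 1864 → -434y - 1736
  leading term y: no divisor's leading term divides it; move -434y to the remainder.
  leading term 1: no divisor's leading term divides it; move -1736 to the remainder.
  remainder -434y - 1736 ≠ 0; add h_5 = -434y - 1736 to the basis.

The other S-polynomials (S(f_1,f_2), S(f_1,f_4), S(f_2,f_3), S(f_2,f_4), S(f_3,f_4), S(f_1,h_5), S(f_2,h_5), S(f_3,h_5), S(f_4,h_5)) all reduce to 0 modulo the current basis, so we have a Gröbner basis.
Inter-reduce: drop elements whose leading term is divisible by another's, tail-reduce, and make monic.
Reduced Gröbner basis: {x + 4, y + 4}.

A lex Gröbner basis eliminates variables successively. Here y + 4 depends only on y, with roots {-4}; lifting each root through the earlier basis elements recovers the full solutions.
  y = -4: the earlier basis element becomes x + 4 = 0, giving x = -4 — point (-4, -4).
Each listed point satisfies every original equation (direct substitution).
Zero-dimensionality of the ideal guarantees finitely many solutions over ℂ.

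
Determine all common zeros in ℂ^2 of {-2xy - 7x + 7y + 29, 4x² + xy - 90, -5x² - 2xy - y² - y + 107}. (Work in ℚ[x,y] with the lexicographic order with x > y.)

Compute a lex Gröbner basis by Buchberger's algorithm.
f_1 = -2xy - 7x + 7y + 29, LT = xy.
f_2 = 4x² + xy - 90, LT = x².
f_3 = -5x² - 2xy - y² - y + 107, LT = x².

S(f_1,f_2): lcm = x²y. S = 7/2x² - ¼xy² - 7/2xy - 29/2x + 45/2y.
  reduce S modulo (f_1, f_2, f_3):
  remainder -9/4x - ⅞y² + 53/8y + 28 ≠ 0; add h_4 = -9/4x - ⅞y² + 53/8y + 28 to the basis.

S(f_1,f_3): lcm = x²y. S = 7/2x² - ⅖xy² - 7/2xy - 29/2x - ⅕y³ - ⅕y² + 107/5y.
  reduce S modulo (f_1, f_2, f_3, h_4):
  remainder -⅕y³ - 1/96y² - 3287/480y - 3661/240 ≠ 0; add h_5 = -⅕y³ - 1/96y² - 3287/480y - 3661/240 to the basis.

S(f_2,f_3): lcm = x². S = -3/20xy - ⅕y² - ⅕y - 11/10.
  reduce S modulo (f_1, f_2, f_3, h_4, h_5):
  remainder -97/240y² + 197/240y + 391/120 ≠ 0; add h_6 = -97/240y² + 197/240y + 391/120 to the basis.

S(f_1,h_4): lcm = xy. S = 7/2x - 7/18y³ + 53/18y² + 161/18y - 29/2.
  reduce S modulo (f_1, f_2, f_3, h_4, h_5, h_6):
  remainder 13899/388y + 13899/194 ≠ 0; add h_7 = 13899/388y + 13899/194 to the basis.

The other S-polynomials (S(f_2,h_4), S(f_3,h_4), S(f_1,h_5), S(f_2,h_5), S(f_3,h_5), S(h_4,h_5), S(f_1,h_6), S(f_2,h_6), S(f_3,h_6), S(h_4,h_6), S(h_5,h_6), S(f_1,h_7), S(f_2,h_7), S(f_3,h_7), S(h_4,h_7), S(h_5,h_7), S(h_6,h_7)) all reduce to 0 modulo the current basis, so we have a Gröbner basis.
Inter-reduce: drop elements whose leading term is divisible by another's, tail-reduce, and make monic.
Reduced Gröbner basis: {x - 5, y + 2}.

Since the basis is lex-ordered, y + 2 is univariate in y. Its roots are {-2}. Back-substituting each root into the other basis elements fixes the other coordinates.
  y = -2: the earlier basis element becomes x - 5 = 0, giving x = 5 — point (5, -2).

{(5, -2)}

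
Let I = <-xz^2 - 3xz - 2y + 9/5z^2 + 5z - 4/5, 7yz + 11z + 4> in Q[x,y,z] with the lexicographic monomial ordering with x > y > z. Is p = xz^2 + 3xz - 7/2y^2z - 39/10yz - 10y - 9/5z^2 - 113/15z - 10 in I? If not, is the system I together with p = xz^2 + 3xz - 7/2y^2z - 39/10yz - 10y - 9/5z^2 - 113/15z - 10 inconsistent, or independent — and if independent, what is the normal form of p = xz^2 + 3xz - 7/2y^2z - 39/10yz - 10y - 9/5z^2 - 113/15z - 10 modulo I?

xz^2 + 3xz - 7/2y^2z - 39/10yz - 10y - 9/5z^2 - 113/15z - 10 is independent of I; its normal form modulo I is -10y - 106/21z - 82/7.

First compute the reduced Gröbner basis of I by Buchberger's algorithm.
f_1 = -xz^2 - 3xz - 2y + 9/5z^2 + 5z - 4/5, LT = xz^2.
f_2 = 7yz + 11z + 4, LT = yz.

S(f_1,f_2): lcm = xyz^2. S = 3xyz - 11/7xz^2 - 4/7xz + 2y^2 - 9/5yz^2 - 5yz + 4/5y.
  leading term xyz: subtract (3/7x)·f_2 from 3xyz - 11/7xz^2 - 4/7xz + 2y^2 - 9/5yz^2 - 5yz + 4/5y → -11/7xz^2 - 37/7xz - 12/7x + 2y^2 - 9/5yz^2 - 5yz + 4/5y
  leading term xz^2: subtract (11/7)·f_1 from -11/7xz^2 - 37/7xz - 12/7x + 2y^2 - 9/5yz^2 - 5yz + 4/5y → -4/7xz - 12/7x + 2y^2 - 9/5yz^2 - 5yz + 138/35y - 99/35z^2 - 55/7z + 44/35
  leading term xz: no divisor's leading term divides it; move -4/7xz to the remainder.
  leading term x: no divisor's leading term divides it; move -12/7x to the remainder.
  leading term y^2: no divisor's leading term divides it; move 2y^2 to the remainder.
  leading term yz^2: subtract (-9/35z)·f_2 from -9/5yz^2 - 5yz + 138/35y - 99/35z^2 - 55/7z + 44/35 → -5yz + 138/35y - 239/35z + 44/35
  leading term yz: subtract (-5/7)·f_2 from -5yz + 138/35y - 239/35z + 44/35 → 138/35y + 36/35z + 144/35
  leading term y: no divisor's leading term divides it; move 138/35y to the remainder.
  leading term z: no divisor's leading term divides it; move 36/35z to the remainder.
  leading term 1: no divisor's leading term divides it; move 144/35 to the remainder.
  remainder -4/7xz - 12/7x + 2y^2 + 138/35y + 36/35z + 144/35 ≠ 0; add h_3 = -4/7xz - 12/7x + 2y^2 + 138/35y + 36/35z + 144/35 to the basis.

S(f_2,h_3): lcm = xyz. S = -3xy + 11/7xz + 4/7x + 7/2y^3 + 69/10y^2 + 9/5yz + 36/5y.
  leading term xy: no divisor's leading term divides it; move -3xy to the remainder.
  leading term xz: subtract (-11/4)·h_3 from 11/7xz + 4/7x + 7/2y^3 + 69/10y^2 + 9/5yz + 36/5y → -29/7x + 7/2y^3 + 62/5y^2 + 9/5yz + 1263/70y + 99/35z + 396/35
  leading term x: no divisor's leading term divides it; move -29/7x to the remainder.
  leading term y^3: no divisor's leading term divides it; move 7/2y^3 to the remainder.
  leading term y^2: no divisor's leading term divides it; move 62/5y^2 to the remainder.
  leading term yz: subtract (9/35)·f_2 from 9/5yz + 1263/70y + 99/35z + 396/35 → 1263/70y + 72/7
  leading term y: no divisor's leading term divides it; move 1263/70y to the remainder.
  leading term 1: no divisor's leading term divides it; move 72/7 to the remainder.
  remainder -3xy - 29/7x + 7/2y^3 + 62/5y^2 + 1263/70y + 72/7 ≠ 0; add h_4 = -3xy - 29/7x + 7/2y^3 + 62/5y^2 + 1263/70y + 72/7 to the basis.

The other S-polynomials (S(f_1,h_3), S(f_1,h_4), S(f_2,h_4), S(h_3,h_4)) all reduce to 0 modulo the current basis, so we have a Gröbner basis.
Inter-reduce: drop elements whose leading term is divisible by another's, tail-reduce, and make monic.
Reduced Gröbner basis: {xy + 29/21x - 7/6y^3 - 62/15y^2 - 421/70y - 24/7, xz + 3x - 7/2y^2 - 69/10y - 9/5z - 36/5, yz + 11/7z + 4/7}.
Label its elements g_1 = xy + 29/21x - 7/6y^3 - 62/15y^2 - 421/70y - 24/7, g_2 = xz + 3x - 7/2y^2 - 69/10y - 9/5z - 36/5, g_3 = yz + 11/7z + 4/7.

Reduce p = xz^2 + 3xz - 7/2y^2z - 39/10yz - 10y - 9/5z^2 - 113/15z - 10 modulo G:
  leading term xz^2: subtract (z)·g_2 from xz^2 + 3xz - 7/2y^2z - 39/10yz - 10y - 9/5z^2 - 113/15z - 10 → 3yz - 10y - 1/3z - 10
  leading term yz: subtract (3)·g_3 from 3yz - 10y - 1/3z - 10 → -10y - 106/21z - 82/7
  leading term y: no divisor's leading term divides it; move -10y to the remainder.
  leading term z: no divisor's leading term divides it; move -106/21z to the remainder.
  leading term 1: no divisor's leading term divides it; move -82/7 to the remainder.
  normal form = -10y - 106/21z - 82/7.
The normal form is nonzero, so p ∉ I. Since p minus its normal form lies in I, I + (p) = I + (r) where r = -10y - 106/21z - 82/7; decide whether this ideal is the whole ring.
Run Buchberger on G together with r (pairs among the g_i already reduce to 0 since G is a Gröbner basis):
g_1 = xy + 29/21x - 7/6y^3 - 62/15y^2 - 421/70y - 24/7, LT = xy.
g_2 = xz + 3x - 7/2y^2 - 69/10y - 9/5z - 36/5, LT = xz.
g_3 = yz + 11/7z + 4/7, LT = yz.
r = -10y - 106/21z - 82/7, LT = y.

S(g_1,r): lcm = xy. S = -53/105xz + 22/105x - 7/6y^3 - 62/15y^2 - 421/70y - 24/7.
  leading term xz: subtract (-53/105)·g_2 from -53/105xz + 22/105x - 7/6y^3 - 62/15y^2 - 421/70y - 24/7 → 181/105x - 7/6y^3 - 59/10y^2 - 1662/175y - 159/175z - 1236/175
  leading term x: no divisor's leading term divides it; move 181/105x to the remainder.
  leading term y^3: subtract (7/60y^2)·r from -7/6y^3 - 59/10y^2 - 1662/175y - 159/175z - 1236/175 → 53/90y^2z - 68/15y^2 - 1662/175y - 159/175z - 1236/175
  leading term y^2z: subtract (53/90y)·g_3 from 53/90y^2z - 68/15y^2 - 1662/175y - 159/175z - 1236/175 → -68/15y^2 - 583/630yz - 15488/1575y - 159/175z - 1236/175
  leading term y^2: subtract (34/75y)·r from -68/15y^2 - 583/630yz - 15488/1575y - 159/175z - 1236/175 → 477/350yz - 7124/1575y - 159/175z - 1236/175
  leading term yz: subtract (477/350)·g_3 from 477/350yz - 7124/1575y - 159/175z - 1236/175 → -7124/1575y - 7473/2450z - 9606/1225
  leading term y: subtract (3562/7875)·r from -7124/1575y - 7473/2450z - 9606/1225 → -253711/330750z - 140186/55125
  leading term z: no divisor's leading term divides it; move -253711/330750z to the remainder.
  leading term 1: no divisor's leading term divides it; move -140186/55125 to the remainder.
  remainder 181/105x - 253711/330750z - 140186/55125 ≠ 0; add m_5 = 181/105x - 253711/330750z - 140186/55125 to the basis.

S(g_3,r): lcm = yz. S = -53/105z^2 + 2/5z + 4/7.
  leading term z^2: no divisor's leading term divides it; move -53/105z^2 to the remainder.
  leading term z: no divisor's leading term divides it; move 2/5z to the remainder.
  leading term 1: no divisor's leading term divides it; move 4/7 to the remainder.
  remainder -53/105z^2 + 2/5z + 4/7 ≠ 0; add m_6 = -53/105z^2 + 2/5z + 4/7 to the basis.

The other S-polynomials (S(g_1,g_2), S(g_1,g_3), S(g_2,g_3), S(g_2,r), S(g_1,m_5), S(g_2,m_5), S(g_3,m_5), S(r,m_5), S(g_1,m_6), S(g_2,m_6), S(g_3,m_6), S(r,m_6), S(m_5,m_6)) all reduce to 0 modulo the current basis, so we have a Gröbner basis.
Inter-reduce: drop elements whose leading term is divisible by another's, tail-reduce, and make monic.
Reduced Gröbner basis: {x - 253711/570150z - 140186/95025, y + 53/105z + 41/35, z^2 - 42/53z - 60/53}.
The reduced Gröbner basis of I + (p) is {x - 253711/570150z - 140186/95025, y + 53/105z + 41/35, z^2 - 42/53z - 60/53} ≠ {1}, a proper ideal, so the enlarged system stays consistent: p is independent of I, with normal form -10y - 106/21z - 82/7.

The remainder on division by a Gröbner basis is unique — it is the normal form.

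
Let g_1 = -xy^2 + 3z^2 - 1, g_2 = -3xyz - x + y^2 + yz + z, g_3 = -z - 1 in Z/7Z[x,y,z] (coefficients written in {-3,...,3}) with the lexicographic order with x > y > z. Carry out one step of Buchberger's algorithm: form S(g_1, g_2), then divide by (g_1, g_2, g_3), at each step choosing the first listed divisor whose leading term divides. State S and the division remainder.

S(g_1, g_2) = 2xy - 2y^3 - 2y^2z - 2yz - 3z^3 + z; remainder on division = 2xy - 2y^3 + 2y^2 + 2y + 2.

lcm(LM(g_1), LM(g_2)) = xy^2z.
S = (lcm/LT(g_1))·g_1 − (lcm/LT(g_2))·g_2 = 2xy - 2y^3 - 2y^2z - 2yz - 3z^3 + z.
Reduce S modulo (g_1, g_2, g_3) in that order:
  leading term xy: no divisor's leading term divides it; move 2xy to the remainder.
  leading term y^3: no divisor's leading term divides it; move -2y^3 to the remainder.
  leading term y^2z: subtract (2y^2)·g_3 from -2y^2z - 2yz - 3z^3 + z → 2y^2 - 2yz - 3z^3 + z
  leading term y^2: no divisor's leading term divides it; move 2y^2 to the remainder.
  leading term yz: subtract (2y)·g_3 from -2yz - 3z^3 + z → 2y - 3z^3 + z
  leading term y: no divisor's leading term divides it; move 2y to the remainder.
  leading term z^3: subtract (3z^2)·g_3 from -3z^3 + z → 3z^2 + z
  leading term z^2: subtract (-3z)·g_3 from 3z^2 + z → -2z
  leading term z: subtract (2)·g_3 from -2z → 2
  leading term 1: no divisor's leading term divides it; move 2 to the remainder.
The remainder 2xy - 2y^3 + 2y^2 + 2y + 2 is nonzero, so it would be added as the next basis element.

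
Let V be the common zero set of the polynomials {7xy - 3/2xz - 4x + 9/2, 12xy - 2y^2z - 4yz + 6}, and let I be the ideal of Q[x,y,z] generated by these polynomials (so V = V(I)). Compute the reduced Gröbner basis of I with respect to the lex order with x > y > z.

f_1 = 7xy - 3/2xz - 4x + 9/2, LT = xy.
f_2 = 12xy - 2y^2z - 4yz + 6, LT = xy.

S(f_1,f_2): lcm = xy. S = -3/14xz - 4/7x + 1/6y^2z + 1/3yz + 1/7.
  leading term xz: no divisor's leading term divides it; move -3/14xz to the remainder.
  leading term x: no divisor's leading term divides it; move -4/7x to the remainder.
  leading term y^2z: no divisor's leading term divides it; move 1/6y^2z to the remainder.
  leading term yz: no divisor's leading term divides it; move 1/3yz to the remainder.
  leading term 1: no divisor's leading term divides it; move 1/7 to the remainder.
  remainder -3/14xz - 4/7x + 1/6y^2z + 1/3yz + 1/7 ≠ 0; add g_3 = -3/14xz - 4/7x + 1/6y^2z + 1/3yz + 1/7 to the basis.

S(f_1,g_3): lcm = xyz. S = -8/3xy - 3/14xz^2 - 4/7xz + 7/9y^3z + 14/9y^2z + 2/3y + 9/14z.
  leading term xy: subtract (-8/21)·f_1 from -8/3xy - 3/14xz^2 - 4/7xz + 7/9y^3z + 14/9y^2z + 2/3y + 9/14z → -3/14xz^2 - 8/7xz - 32/21x + 7/9y^3z + 14/9y^2z + 2/3y + 9/14z + 12/7
  leading term xz^2: subtract (z)·g_3 from -3/14xz^2 - 8/7xz - 32/21x + 7/9y^3z + 14/9y^2z + 2/3y + 9/14z + 12/7 → -4/7xz - 32/21x + 7/9y^3z - 1/6y^2z^2 + 14/9y^2z - 1/3yz^2 + 2/3y + 1/2z + 12/7
  leading term xz: subtract (8/3)·g_3 from -4/7xz - 32/21x + 7/9y^3z - 1/6y^2z^2 + 14/9y^2z - 1/3yz^2 + 2/3y + 1/2z + 12/7 → 7/9y^3z - 1/6y^2z^2 + 10/9y^2z - 1/3yz^2 - 8/9yz + 2/3y + 1/2z + 4/3
  leading term y^3z: no divisor's leading term divides it; move 7/9y^3z to the remainder.
  leading term y^2z^2: no divisor's leading term divides it; move -1/6y^2z^2 to the remainder.
  leading term y^2z: no divisor's leading term divides it; move 10/9y^2z to the remainder.
  leading term yz^2: no divisor's leading term divides it; move -1/3yz^2 to the remainder.
  leading term yz: no divisor's leading term divides it; move -8/9yz to the remainder.
  leading term y: no divisor's leading term divides it; move 2/3y to the remainder.
  leading term z: no divisor's leading term divides it; move 1/2z to the remainder.
  leading term 1: no divisor's leading term divides it; move 4/3 to the remainder.
  remainder 7/9y^3z - 1/6y^2z^2 + 10/9y^2z - 1/3yz^2 - 8/9yz + 2/3y + 1/2z + 4/3 ≠ 0; add g_4 = 7/9y^3z - 1/6y^2z^2 + 10/9y^2z - 1/3yz^2 - 8/9yz + 2/3y + 1/2z + 4/3 to the basis.

The other S-polynomials (S(f_2,g_3), S(f_1,g_4), S(f_2,g_4), S(g_3,g_4)) all reduce to 0 modulo the current basis, so we have a Gröbner basis.
Inter-reduce: drop elements whose leading term is divisible by another's, tail-reduce, and make monic.

G = {xy - 1/6y^2z - 1/3yz + 1/2, xz + 8/3x - 7/9y^2z - 14/9yz - 2/3, y^3z - 3/14y^2z^2 + 10/7y^2z - 3/7yz^2 - 8/7yz + 6/7y + 9/14z + 12/7}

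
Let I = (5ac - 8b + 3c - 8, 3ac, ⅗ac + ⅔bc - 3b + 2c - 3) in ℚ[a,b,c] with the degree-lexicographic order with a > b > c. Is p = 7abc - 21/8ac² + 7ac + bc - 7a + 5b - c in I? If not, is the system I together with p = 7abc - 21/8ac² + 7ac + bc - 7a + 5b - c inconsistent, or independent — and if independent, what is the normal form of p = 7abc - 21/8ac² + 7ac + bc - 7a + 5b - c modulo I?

7abc - 21/8ac² + 7ac + bc - 7a + 5b - c is independent of I; its normal form modulo I is -7a - 7/16c - 5.

First compute the reduced Gröbner basis of I by Buchberger's algorithm.
f_1 = 5ac - 8b + 3c - 8, LT = ac.
f_2 = 3ac, LT = ac.
f_3 = ⅗ac + ⅔bc - 3b + 2c - 3, LT = ac.

S(f_1,f_2): lcm = ac. S = -8/5b + ⅗c - 8/5.
  leading term b: no divisor's leading term divides it; move -8/5b to the remainder.
  leading term c: no divisor's leading term divides it; move ⅗c to the remainder.
  leading term 1: no divisor's leading term divides it; move -8/5 to the remainder.
  remainder -8/5b + ⅗c - 8/5 ≠ 0; add h_4 = -8/5b + ⅗c - 8/5 to the basis.

S(f_1,f_3): lcm = ac. S = -10/9bc + 17/5b - 41/15c + 17/5.
  leading term bc: subtract (25/36c)·h_4 from -10/9bc + 17/5b - 41/15c + 17/5 → -5/12c² + 17/5b - 73/45c + 17/5
  leading term c²: no divisor's leading term divides it; move -5/12c² to the remainder.
  leading term b: subtract (-17/8)·h_4 from 17/5b - 73/45c + 17/5 → -25/72c
  leading term c: no divisor's leading term divides it; move -25/72c to the remainder.
  remainder -5/12c² - 25/72c ≠ 0; add h_5 = -5/12c² - 25/72c to the basis.

The other S-polynomials (S(f_2,f_3), S(f_1,h_4), S(f_2,h_4), S(f_3,h_4), S(f_1,h_5), S(f_2,h_5), S(f_3,h_5), S(h_4,h_5)) all reduce to 0 modulo the current basis, so we have a Gröbner basis.
Inter-reduce: drop elements whose leading term is divisible by another's, tail-reduce, and make monic.
Reduced Gröbner basis: {ac, c² + ⅚c, b - ⅜c + 1}.
Label its elements g_1 = ac, g_2 = c² + ⅚c, g_3 = b - ⅜c + 1.

Reduce p = 7abc - 21/8ac² + 7ac + bc - 7a + 5b - c modulo G:
  leading term abc: subtract (7b)·g_1 from 7abc - 21/8ac² + 7ac + bc - 7a + 5b - c → -21/8ac² + 7ac + bc - 7a + 5b - c
  leading term ac²: subtract (-21/8c)·g_1 from -21/8ac² + 7ac + bc - 7a + 5b - c → 7ac + bc - 7a + 5b - c
  leading term ac: subtract (7)·g_1 from 7ac + bc - 7a + 5b - c → bc - 7a + 5b - c
  leading term bc: subtract (c)·g_3 from bc - 7a + 5b - c → ⅜c² - 7a + 5b - 2c
  leading term c²: subtract (⅜)·g_2 from ⅜c² - 7a + 5b - 2c → -7a + 5b - 37/16c
  leading term a: no divisor's leading term divides it; move -7a to the remainder.
  leading term b: subtract (5)·g_3 from 5b - 37/16c → -7/16c - 5
  leading term c: no divisor's leading term divides it; move -7/16c to the remainder.
  leading term 1: no divisor's leading term divides it; move -5 to the remainder.
  normal form = -7a - 7/16c - 5.
The normal form is nonzero, so p ∉ I. Since p minus its normal form lies in I, I + (p) = I + (r) where r = -7a - 7/16c - 5; decide whether this ideal is the whole ring.
Run Buchberger on G together with r (pairs among the g_i already reduce to 0 since G is a Gröbner basis):
g_1 = ac, LT = ac.
g_2 = c² + ⅚c, LT = c².
g_3 = b - ⅜c + 1, LT = b.
r = -7a - 7/16c - 5, LT = a.

S(g_1,r): lcm = ac. S = -1/16c² - 5/7c.
  leading term c²: subtract (-1/16)·g_2 from -1/16c² - 5/7c → -445/672c
  leading term c: no divisor's leading term divides it; move -445/672c to the remainder.
  remainder -445/672c ≠ 0; add m_5 = -445/672c to the basis.

The other S-polynomials (S(g_1,g_2), S(g_1,g_3), S(g_2,g_3), S(g_2,r), S(g_3,r), S(g_1,m_5), S(g_2,m_5), S(g_3,m_5), S(r,m_5)) all reduce to 0 modulo the current basis, so we have a Gröbner basis.
Inter-reduce: drop elements whose leading term is divisible by another's, tail-reduce, and make monic.
Reduced Gröbner basis: {a + 5/7, b + 1, c}.
The reduced Gröbner basis of I + (p) is {a + 5/7, b + 1, c} ≠ {1}, a proper ideal, so the enlarged system stays consistent: p is independent of I, with normal form -7a - 7/16c - 5.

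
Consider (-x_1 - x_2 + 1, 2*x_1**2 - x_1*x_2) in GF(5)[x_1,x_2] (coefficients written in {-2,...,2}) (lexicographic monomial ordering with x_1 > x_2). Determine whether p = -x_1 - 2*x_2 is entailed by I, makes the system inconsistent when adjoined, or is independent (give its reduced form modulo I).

First compute the reduced Gröbner basis of I by Buchberger's algorithm.
f_1 = -x_1 - x_2 + 1, LT = x_1.
f_2 = 2*x_1**2 - x_1*x_2, LT = x_1**2.

S(f_1,f_2): lcm = x_1**2. S = -x_1*x_2 - x_1.
  leading term x_1*x_2: subtract (x_2)·f_1 from -x_1*x_2 - x_1 → -x_1 + x_2**2 - x_2
  leading term x_1: subtract (1)·f_1 from -x_1 + x_2**2 - x_2 → x_2**2 - 1
  leading term x_2**2: no divisor's leading term divides it; move x_2**2 to the remainder.
  leading term 1: no divisor's leading term divides it; move -1 to the remainder.
  remainder x_2**2 - 1 ≠ 0; add h_3 = x_2**2 - 1 to the basis.

The other S-polynomials (S(f_1,h_3), S(f_2,h_3)) all reduce to 0 modulo the current basis, so we have a Gröbner basis.
Inter-reduce: drop elements whose leading term is divisible by another's, tail-reduce, and make monic.
Reduced Gröbner basis: {x_1 + x_2 - 1, x_2**2 - 1}.
Label its elements g_1 = x_1 + x_2 - 1, g_2 = x_2**2 - 1.

Reduce p = -x_1 - 2*x_2 modulo G:
  leading term x_1: subtract (-1)·g_1 from -x_1 - 2*x_2 → -x_2 - 1
  leading term x_2: no divisor's leading term divides it; move -x_2 to the remainder.
  leading term 1: no divisor's leading term divides it; move -1 to the remainder.
  normal form = -x_2 - 1.
The normal form is nonzero, so p ∉ I. Since p minus its normal form lies in I, I + (p) = I + (r) where r = -x_2 - 1; decide whether this ideal is the whole ring.
Run Buchberger on G together with r (pairs among the g_i already reduce to 0 since G is a Gröbner basis):
g_1 = x_1 + x_2 - 1, LT = x_1.
g_2 = x_2**2 - 1, LT = x_2**2.
r = -x_2 - 1, LT = x_2.

The S-polynomials (S(g_1,g_2), S(g_1,r), S(g_2,r)) all reduce to 0 modulo the current basis, so we have a Gröbner basis.
Inter-reduce: drop elements whose leading term is divisible by another's, tail-reduce, and make monic.
Reduced Gröbner basis: {x_1 - 2, x_2 + 1}.
The reduced Gröbner basis of I + (p) is {x_1 - 2, x_2 + 1} ≠ {1}, a proper ideal, so the enlarged system stays consistent: p is independent of I, with normal form -x_2 - 1.

The remainder on division by a Gröbner basis is unique — it is the normal form.

-x_1 - 2*x_2 is independent of I; its normal form modulo I is -x_2 - 1.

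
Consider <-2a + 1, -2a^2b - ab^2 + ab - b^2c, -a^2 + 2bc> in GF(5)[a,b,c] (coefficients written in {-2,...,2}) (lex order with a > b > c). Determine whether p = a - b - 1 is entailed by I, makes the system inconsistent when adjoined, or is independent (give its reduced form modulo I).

First compute the reduced Gröbner basis of I by Buchberger's algorithm.
f_1 = -2a + 1, LT = a.
f_2 = -2a^2b - ab^2 + ab - b^2c, LT = a^2b.
f_3 = -a^2 + 2bc, LT = a^2.

S(f_1,f_2): lcm = a^2b. S = 2ab^2 + 2b^2c.
  leading term ab^2: subtract (-b^2)·f_1 from 2ab^2 + 2b^2c → 2b^2c + b^2
  leading term b^2c: no divisor's leading term divides it; move 2b^2c to the remainder.
  leading term b^2: no divisor's leading term divides it; move b^2 to the remainder.
  remainder 2b^2c + b^2 ≠ 0; add h_4 = 2b^2c + b^2 to the basis.

S(f_1,f_3): lcm = a^2. S = 2a + 2bc.
  leading term a: subtract (-1)·f_1 from 2a + 2bc → 2bc + 1
  leading term bc: no divisor's leading term divides it; move 2bc to the remainder.
  leading term 1: no divisor's leading term divides it; move 1 to the remainder.
  remainder 2bc + 1 ≠ 0; add h_5 = 2bc + 1 to the basis.

S(f_2,f_3): lcm = a^2b. S = -2ab^2 + 2ab.
  leading term ab^2: subtract (b^2)·f_1 from -2ab^2 + 2ab → 2ab - b^2
  leading term ab: subtract (-b)·f_1 from 2ab - b^2 → -b^2 + b
  leading term b^2: no divisor's leading term divides it; move -b^2 to the remainder.
  leading term b: no divisor's leading term divides it; move b to the remainder.
  remainder -b^2 + b ≠ 0; add h_6 = -b^2 + b to the basis.

S(h_4,h_6): lcm = b^2c. S = -2b^2 + bc.
  leading term b^2: subtract (2)·h_6 from -2b^2 + bc → bc - 2b
  leading term bc: subtract (-2)·h_5 from bc - 2b → -2b + 2
  leading term b: no divisor's leading term divides it; move -2b to the remainder.
  leading term 1: no divisor's leading term divides it; move 2 to the remainder.
  remainder -2b + 2 ≠ 0; add h_7 = -2b + 2 to the basis.

S(h_5,h_7): lcm = bc. S = c - 2.
  leading term c: no divisor's leading term divides it; move c to the remainder.
  leading term 1: no divisor's leading term divides it; move -2 to the remainder.
  remainder c - 2 ≠ 0; add h_8 = c - 2 to the basis.

The other S-polynomials (S(f_1,h_4), S(f_2,h_4), S(f_3,h_4), S(f_1,h_5), S(f_2,h_5), S(f_3,h_5), S(h_4,h_5), S(f_1,h_6), S(f_2,h_6), S(f_3,h_6), S(h_5,h_6), S(f_1,h_7), S(f_2,h_7), S(f_3,h_7), S(h_4,h_7), S(h_6,h_7), S(f_1,h_8), S(f_2,h_8), S(f_3,h_8), S(h_4,h_8), S(h_5,h_8), S(h_6,h_8), S(h_7,h_8)) all reduce to 0 modulo the current basis, so we have a Gröbner basis.
Inter-reduce: drop elements whose leading term is divisible by another's, tail-reduce, and make monic.
Reduced Gröbner basis: {a + 2, b - 1, c - 2}.
Label its elements g_1 = a + 2, g_2 = b - 1, g_3 = c - 2.

Reduce p = a - b - 1 modulo G:
  leading term a: subtract (1)·g_1 from a - b - 1 → -b + 2
  leading term b: subtract (-1)·g_2 from -b + 2 → 1
  leading term 1: no divisor's leading term divides it; move 1 to the remainder.
  normal form = 1.
The normal form is nonzero, so p ∉ I. Since p minus its normal form lies in I, I + (p) = I + (r) where r = 1; decide whether this ideal is the whole ring.
Here r = 1 is a nonzero constant, hence a unit: 1 ∈ I + (p), the Gröbner basis of I + (p) is {1}, and the enlarged system has no common solution — adjoining p is inconsistent.

Ideal membership is decidable via reduction modulo a Gröbner basis.

Adjoining a - b - 1 makes the ideal the whole ring: the system is inconsistent.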